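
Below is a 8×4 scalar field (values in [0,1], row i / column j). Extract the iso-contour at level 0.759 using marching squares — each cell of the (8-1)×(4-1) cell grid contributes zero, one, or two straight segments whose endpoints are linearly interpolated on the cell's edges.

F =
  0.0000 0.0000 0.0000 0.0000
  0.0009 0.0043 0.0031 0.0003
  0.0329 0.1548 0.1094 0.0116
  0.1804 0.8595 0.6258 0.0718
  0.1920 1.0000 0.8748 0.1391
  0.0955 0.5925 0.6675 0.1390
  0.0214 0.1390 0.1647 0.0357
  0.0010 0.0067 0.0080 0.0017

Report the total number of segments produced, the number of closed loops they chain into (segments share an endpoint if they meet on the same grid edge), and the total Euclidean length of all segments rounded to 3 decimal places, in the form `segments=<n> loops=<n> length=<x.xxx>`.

cell (2,0): code 0100 → (2.857,1.000)–(3.000,0.852)
cell (2,1): code 1000 → (3.000,1.430)–(2.857,1.000)
cell (3,0): code 0110 → (3.000,0.852)–(4.000,0.702)
cell (3,1): code 1101 → (3.535,2.000)–(3.000,1.430)
cell (3,2): code 1000 → (4.000,2.157)–(3.535,2.000)
cell (4,0): code 0010 → (4.000,0.702)–(4.591,1.000)
cell (4,1): code 0011 → (4.591,1.000)–(4.559,2.000)
cell (4,2): code 0001 → (4.559,2.000)–(4.000,2.157)
total: 8 segments, chained into 1 closed loop(s), length Σ = 5.185739

segments=8 loops=1 length=5.186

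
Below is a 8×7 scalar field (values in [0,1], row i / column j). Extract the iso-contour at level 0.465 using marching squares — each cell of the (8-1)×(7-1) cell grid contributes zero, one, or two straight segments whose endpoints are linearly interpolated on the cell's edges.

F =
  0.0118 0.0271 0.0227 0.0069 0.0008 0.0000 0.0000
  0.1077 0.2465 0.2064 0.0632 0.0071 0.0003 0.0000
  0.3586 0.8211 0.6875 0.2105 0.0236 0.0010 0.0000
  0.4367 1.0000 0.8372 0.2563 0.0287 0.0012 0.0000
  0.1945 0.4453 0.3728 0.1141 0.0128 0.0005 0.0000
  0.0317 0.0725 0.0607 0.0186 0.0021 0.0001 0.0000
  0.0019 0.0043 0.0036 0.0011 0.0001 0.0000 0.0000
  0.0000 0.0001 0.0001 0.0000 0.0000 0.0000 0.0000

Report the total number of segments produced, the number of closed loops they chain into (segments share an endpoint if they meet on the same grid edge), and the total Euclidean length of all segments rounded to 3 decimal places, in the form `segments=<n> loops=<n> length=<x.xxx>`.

segments=8 loops=1 length=8.082

cell (1,0): code 0100 → (1.380,1.000)–(2.000,0.230)
cell (1,1): code 1100 → (1.538,2.000)–(1.380,1.000)
cell (1,2): code 1000 → (2.000,2.466)–(1.538,2.000)
cell (2,0): code 0110 → (2.000,0.230)–(3.000,0.050)
cell (2,2): code 1001 → (3.000,2.641)–(2.000,2.466)
cell (3,0): code 0010 → (3.000,0.050)–(3.964,1.000)
cell (3,1): code 0011 → (3.964,1.000)–(3.801,2.000)
cell (3,2): code 0001 → (3.801,2.000)–(3.000,2.641)
total: 8 segments, chained into 1 closed loop(s), length Σ = 8.081557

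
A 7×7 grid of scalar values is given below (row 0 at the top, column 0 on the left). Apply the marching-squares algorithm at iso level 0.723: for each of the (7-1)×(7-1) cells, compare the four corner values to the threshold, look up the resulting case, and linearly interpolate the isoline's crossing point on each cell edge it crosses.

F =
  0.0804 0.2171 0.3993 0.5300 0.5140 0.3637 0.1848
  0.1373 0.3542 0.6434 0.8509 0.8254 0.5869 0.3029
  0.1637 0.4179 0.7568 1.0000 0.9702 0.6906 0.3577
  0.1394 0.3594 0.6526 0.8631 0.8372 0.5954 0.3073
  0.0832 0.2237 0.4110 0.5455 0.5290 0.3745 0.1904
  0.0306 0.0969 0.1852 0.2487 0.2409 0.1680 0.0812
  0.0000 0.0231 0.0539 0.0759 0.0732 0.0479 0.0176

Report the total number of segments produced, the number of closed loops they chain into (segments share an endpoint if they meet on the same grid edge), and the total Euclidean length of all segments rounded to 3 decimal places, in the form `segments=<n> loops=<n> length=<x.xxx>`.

segments=12 loops=1 length=9.066

cell (0,2): code 0100 → (0.601,3.000)–(1.000,2.384)
cell (0,3): code 1100 → (0.671,4.000)–(0.601,3.000)
cell (0,4): code 1000 → (1.000,4.429)–(0.671,4.000)
cell (1,1): code 0100 → (1.702,2.000)–(2.000,1.900)
cell (1,2): code 1110 → (1.000,2.384)–(1.702,2.000)
cell (1,4): code 1001 → (2.000,4.884)–(1.000,4.429)
cell (2,1): code 0010 → (2.000,1.900)–(2.324,2.000)
cell (2,2): code 0111 → (2.324,2.000)–(3.000,2.334)
cell (2,4): code 1001 → (3.000,4.472)–(2.000,4.884)
cell (3,2): code 0010 → (3.000,2.334)–(3.441,3.000)
cell (3,3): code 0011 → (3.441,3.000)–(3.371,4.000)
cell (3,4): code 0001 → (3.371,4.000)–(3.000,4.472)
total: 12 segments, chained into 1 closed loop(s), length Σ = 9.066009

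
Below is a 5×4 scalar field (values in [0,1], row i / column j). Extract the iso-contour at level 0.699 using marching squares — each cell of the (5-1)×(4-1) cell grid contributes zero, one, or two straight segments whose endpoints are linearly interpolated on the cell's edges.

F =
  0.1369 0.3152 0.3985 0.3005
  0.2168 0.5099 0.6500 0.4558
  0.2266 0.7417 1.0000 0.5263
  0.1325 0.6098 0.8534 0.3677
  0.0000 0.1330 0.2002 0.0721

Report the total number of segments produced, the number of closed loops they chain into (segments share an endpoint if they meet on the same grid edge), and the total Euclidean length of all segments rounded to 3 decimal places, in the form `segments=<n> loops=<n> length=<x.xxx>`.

cell (1,0): code 0100 → (1.816,1.000)–(2.000,0.917)
cell (1,1): code 1100 → (1.140,2.000)–(1.816,1.000)
cell (1,2): code 1000 → (2.000,2.635)–(1.140,2.000)
cell (2,0): code 0010 → (2.000,0.917)–(2.324,1.000)
cell (2,1): code 0111 → (2.324,1.000)–(3.000,1.366)
cell (2,2): code 1001 → (3.000,2.318)–(2.000,2.635)
cell (3,1): code 0010 → (3.000,1.366)–(3.236,2.000)
cell (3,2): code 0001 → (3.236,2.000)–(3.000,2.318)
total: 8 segments, chained into 1 closed loop(s), length Σ = 5.703248

segments=8 loops=1 length=5.703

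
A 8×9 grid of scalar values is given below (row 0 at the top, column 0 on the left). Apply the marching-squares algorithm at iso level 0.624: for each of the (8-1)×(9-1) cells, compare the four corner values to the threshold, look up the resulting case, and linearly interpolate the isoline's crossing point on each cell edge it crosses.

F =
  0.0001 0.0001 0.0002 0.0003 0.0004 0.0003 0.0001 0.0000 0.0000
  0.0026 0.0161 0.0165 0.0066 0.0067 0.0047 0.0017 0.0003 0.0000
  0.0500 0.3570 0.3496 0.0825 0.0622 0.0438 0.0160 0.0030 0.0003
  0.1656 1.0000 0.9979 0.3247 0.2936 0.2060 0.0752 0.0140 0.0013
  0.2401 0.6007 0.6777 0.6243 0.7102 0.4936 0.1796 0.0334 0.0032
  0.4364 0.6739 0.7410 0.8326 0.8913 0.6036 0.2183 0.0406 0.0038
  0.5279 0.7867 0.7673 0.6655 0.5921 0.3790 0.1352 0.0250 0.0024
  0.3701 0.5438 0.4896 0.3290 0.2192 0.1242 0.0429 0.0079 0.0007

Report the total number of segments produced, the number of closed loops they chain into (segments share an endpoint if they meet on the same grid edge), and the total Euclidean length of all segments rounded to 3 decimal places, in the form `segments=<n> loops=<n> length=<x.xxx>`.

segments=18 loops=1 length=15.143

cell (2,0): code 0100 → (2.415,1.000)–(3.000,0.549)
cell (2,1): code 1100 → (2.423,2.000)–(2.415,1.000)
cell (2,2): code 1000 → (3.000,2.555)–(2.423,2.000)
cell (3,0): code 0010 → (3.000,0.549)–(3.942,1.000)
cell (3,1): code 0111 → (3.942,1.000)–(4.000,1.303)
cell (3,2): code 1101 → (3.999,3.000)–(3.000,2.555)
cell (3,3): code 1100 → (3.793,4.000)–(3.999,3.000)
cell (3,4): code 1000 → (4.000,4.398)–(3.793,4.000)
cell (4,0): code 0100 → (4.318,1.000)–(5.000,0.790)
cell (4,1): code 1110 → (4.000,1.303)–(4.318,1.000)
cell (4,4): code 1001 → (5.000,4.929)–(4.000,4.398)
cell (5,0): code 0110 → (5.000,0.790)–(6.000,0.371)
cell (5,3): code 1011 → (6.000,3.565)–(5.893,4.000)
cell (5,4): code 0001 → (5.893,4.000)–(5.000,4.929)
cell (6,0): code 0010 → (6.000,0.371)–(6.670,1.000)
cell (6,1): code 0011 → (6.670,1.000)–(6.516,2.000)
cell (6,2): code 0011 → (6.516,2.000)–(6.123,3.000)
cell (6,3): code 0001 → (6.123,3.000)–(6.000,3.565)
total: 18 segments, chained into 1 closed loop(s), length Σ = 15.142774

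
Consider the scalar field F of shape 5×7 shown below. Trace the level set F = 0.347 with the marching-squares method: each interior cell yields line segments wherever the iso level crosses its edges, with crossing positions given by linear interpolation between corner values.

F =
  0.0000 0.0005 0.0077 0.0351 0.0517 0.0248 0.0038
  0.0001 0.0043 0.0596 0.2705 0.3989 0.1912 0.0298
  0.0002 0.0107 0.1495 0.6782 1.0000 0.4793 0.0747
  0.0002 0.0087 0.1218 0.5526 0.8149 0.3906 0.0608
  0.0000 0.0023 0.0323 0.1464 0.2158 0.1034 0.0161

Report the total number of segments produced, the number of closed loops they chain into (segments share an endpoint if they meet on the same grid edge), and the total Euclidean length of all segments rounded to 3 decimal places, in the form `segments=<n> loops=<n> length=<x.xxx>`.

segments=12 loops=1 length=9.006

cell (0,3): code 0100 → (0.851,4.000)–(1.000,3.596)
cell (0,4): code 1000 → (1.000,4.250)–(0.851,4.000)
cell (1,2): code 0100 → (1.188,3.000)–(2.000,2.374)
cell (1,3): code 1110 → (1.000,3.596)–(1.188,3.000)
cell (1,4): code 1101 → (1.541,5.000)–(1.000,4.250)
cell (1,5): code 1000 → (2.000,5.327)–(1.541,5.000)
cell (2,2): code 0110 → (2.000,2.374)–(3.000,2.523)
cell (2,5): code 1001 → (3.000,5.132)–(2.000,5.327)
cell (3,2): code 0010 → (3.000,2.523)–(3.506,3.000)
cell (3,3): code 0011 → (3.506,3.000)–(3.781,4.000)
cell (3,4): code 0011 → (3.781,4.000)–(3.152,5.000)
cell (3,5): code 0001 → (3.152,5.000)–(3.000,5.132)
total: 12 segments, chained into 1 closed loop(s), length Σ = 9.006499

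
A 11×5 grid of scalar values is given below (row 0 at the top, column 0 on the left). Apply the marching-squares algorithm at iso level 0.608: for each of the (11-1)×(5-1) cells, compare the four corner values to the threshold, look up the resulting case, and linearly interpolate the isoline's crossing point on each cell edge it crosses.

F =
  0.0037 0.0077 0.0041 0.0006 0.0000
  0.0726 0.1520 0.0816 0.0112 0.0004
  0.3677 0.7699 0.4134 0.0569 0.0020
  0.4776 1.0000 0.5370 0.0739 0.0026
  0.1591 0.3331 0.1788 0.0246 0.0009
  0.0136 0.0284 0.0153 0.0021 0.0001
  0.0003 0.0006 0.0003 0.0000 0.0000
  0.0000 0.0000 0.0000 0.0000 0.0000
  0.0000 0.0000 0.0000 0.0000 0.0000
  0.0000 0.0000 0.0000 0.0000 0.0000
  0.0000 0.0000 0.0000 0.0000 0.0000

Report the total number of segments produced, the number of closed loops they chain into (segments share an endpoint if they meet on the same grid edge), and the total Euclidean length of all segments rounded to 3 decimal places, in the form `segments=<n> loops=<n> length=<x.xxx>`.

cell (1,0): code 0100 → (1.738,1.000)–(2.000,0.597)
cell (1,1): code 1000 → (2.000,1.454)–(1.738,1.000)
cell (2,0): code 0110 → (2.000,0.597)–(3.000,0.250)
cell (2,1): code 1001 → (3.000,1.847)–(2.000,1.454)
cell (3,0): code 0010 → (3.000,0.250)–(3.588,1.000)
cell (3,1): code 0001 → (3.588,1.000)–(3.000,1.847)
total: 6 segments, chained into 1 closed loop(s), length Σ = 5.121533

segments=6 loops=1 length=5.122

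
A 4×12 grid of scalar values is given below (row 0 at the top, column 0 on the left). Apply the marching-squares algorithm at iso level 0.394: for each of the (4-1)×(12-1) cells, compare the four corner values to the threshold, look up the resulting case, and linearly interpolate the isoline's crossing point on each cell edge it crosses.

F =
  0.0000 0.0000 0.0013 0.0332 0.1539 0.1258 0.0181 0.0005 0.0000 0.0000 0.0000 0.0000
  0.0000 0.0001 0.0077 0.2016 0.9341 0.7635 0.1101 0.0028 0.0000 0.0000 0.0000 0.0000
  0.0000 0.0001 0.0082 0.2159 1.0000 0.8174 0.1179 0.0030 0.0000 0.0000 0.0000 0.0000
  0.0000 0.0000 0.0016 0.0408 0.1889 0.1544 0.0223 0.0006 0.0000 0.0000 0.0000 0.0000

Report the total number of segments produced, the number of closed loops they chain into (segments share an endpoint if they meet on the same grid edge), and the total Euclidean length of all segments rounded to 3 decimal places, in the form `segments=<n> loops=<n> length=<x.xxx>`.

segments=8 loops=1 length=7.790

cell (0,3): code 0100 → (0.308,4.000)–(1.000,3.263)
cell (0,4): code 1100 → (0.421,5.000)–(0.308,4.000)
cell (0,5): code 1000 → (1.000,5.566)–(0.421,5.000)
cell (1,3): code 0110 → (1.000,3.263)–(2.000,3.227)
cell (1,5): code 1001 → (2.000,5.605)–(1.000,5.566)
cell (2,3): code 0010 → (2.000,3.227)–(2.747,4.000)
cell (2,4): code 0011 → (2.747,4.000)–(2.639,5.000)
cell (2,5): code 0001 → (2.639,5.000)–(2.000,5.605)
total: 8 segments, chained into 1 closed loop(s), length Σ = 7.789505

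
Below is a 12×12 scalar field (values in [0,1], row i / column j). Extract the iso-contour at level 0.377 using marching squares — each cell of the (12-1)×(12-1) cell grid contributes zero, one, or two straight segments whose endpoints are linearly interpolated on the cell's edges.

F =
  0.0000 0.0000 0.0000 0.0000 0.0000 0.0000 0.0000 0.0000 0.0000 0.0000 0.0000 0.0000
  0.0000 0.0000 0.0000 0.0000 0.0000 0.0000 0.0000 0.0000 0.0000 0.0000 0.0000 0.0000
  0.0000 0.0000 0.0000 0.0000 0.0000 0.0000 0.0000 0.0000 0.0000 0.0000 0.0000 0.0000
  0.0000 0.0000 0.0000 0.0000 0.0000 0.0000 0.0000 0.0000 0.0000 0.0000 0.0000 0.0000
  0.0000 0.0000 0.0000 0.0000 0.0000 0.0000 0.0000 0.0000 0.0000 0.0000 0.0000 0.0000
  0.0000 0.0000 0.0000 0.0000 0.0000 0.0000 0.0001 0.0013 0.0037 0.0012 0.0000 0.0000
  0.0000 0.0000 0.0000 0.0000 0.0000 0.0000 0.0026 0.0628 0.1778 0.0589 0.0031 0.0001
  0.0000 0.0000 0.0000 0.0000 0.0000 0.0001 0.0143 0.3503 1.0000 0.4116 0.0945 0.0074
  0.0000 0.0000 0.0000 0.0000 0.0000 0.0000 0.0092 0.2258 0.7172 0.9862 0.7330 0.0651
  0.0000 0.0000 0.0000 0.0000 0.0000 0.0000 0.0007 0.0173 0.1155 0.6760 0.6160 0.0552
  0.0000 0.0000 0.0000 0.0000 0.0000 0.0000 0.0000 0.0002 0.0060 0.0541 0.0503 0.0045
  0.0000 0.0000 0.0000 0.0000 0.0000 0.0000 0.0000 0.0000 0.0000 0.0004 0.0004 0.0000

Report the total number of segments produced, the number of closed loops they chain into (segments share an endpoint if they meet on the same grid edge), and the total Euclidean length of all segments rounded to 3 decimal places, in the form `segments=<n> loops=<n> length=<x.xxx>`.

cell (6,7): code 0100 → (6.242,8.000)–(7.000,7.041)
cell (6,8): code 1100 → (6.902,9.000)–(6.242,8.000)
cell (6,9): code 1000 → (7.000,9.109)–(6.902,9.000)
cell (7,7): code 0110 → (7.000,7.041)–(8.000,7.308)
cell (7,9): code 1101 → (7.442,10.000)–(7.000,9.109)
cell (7,10): code 1000 → (8.000,10.533)–(7.442,10.000)
cell (8,7): code 0010 → (8.000,7.308)–(8.565,8.000)
cell (8,8): code 0111 → (8.565,8.000)–(9.000,8.467)
cell (8,10): code 1001 → (9.000,10.426)–(8.000,10.533)
cell (9,8): code 0010 → (9.000,8.467)–(9.481,9.000)
cell (9,9): code 0011 → (9.481,9.000)–(9.422,10.000)
cell (9,10): code 0001 → (9.422,10.000)–(9.000,10.426)
total: 12 segments, chained into 1 closed loop(s), length Σ = 10.224896

segments=12 loops=1 length=10.225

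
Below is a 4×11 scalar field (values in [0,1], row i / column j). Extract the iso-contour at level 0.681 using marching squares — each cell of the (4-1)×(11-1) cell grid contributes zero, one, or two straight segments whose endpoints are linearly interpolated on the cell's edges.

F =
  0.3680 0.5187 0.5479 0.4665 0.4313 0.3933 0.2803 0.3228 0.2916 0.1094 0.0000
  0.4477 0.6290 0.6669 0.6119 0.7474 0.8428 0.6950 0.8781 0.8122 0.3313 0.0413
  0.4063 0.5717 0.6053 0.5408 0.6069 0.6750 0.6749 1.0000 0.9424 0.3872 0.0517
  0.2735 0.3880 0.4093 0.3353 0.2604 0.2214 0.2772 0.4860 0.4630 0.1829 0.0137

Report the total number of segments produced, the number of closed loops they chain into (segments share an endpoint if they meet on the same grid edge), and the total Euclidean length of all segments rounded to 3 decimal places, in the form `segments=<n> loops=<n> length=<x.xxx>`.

cell (0,3): code 0100 → (0.790,4.000)–(1.000,3.510)
cell (0,4): code 1100 → (0.640,5.000)–(0.790,4.000)
cell (0,5): code 1100 → (0.966,6.000)–(0.640,5.000)
cell (0,6): code 1100 → (0.645,7.000)–(0.966,6.000)
cell (0,7): code 1100 → (0.748,8.000)–(0.645,7.000)
cell (0,8): code 1000 → (1.000,8.273)–(0.748,8.000)
cell (1,3): code 0010 → (1.000,3.510)–(1.473,4.000)
cell (1,4): code 0011 → (1.473,4.000)–(1.964,5.000)
cell (1,5): code 0011 → (1.964,5.000)–(1.697,6.000)
cell (1,6): code 0111 → (1.697,6.000)–(2.000,6.019)
cell (1,8): code 1001 → (2.000,8.471)–(1.000,8.273)
cell (2,6): code 0010 → (2.000,6.019)–(2.621,7.000)
cell (2,7): code 0011 → (2.621,7.000)–(2.545,8.000)
cell (2,8): code 0001 → (2.545,8.000)–(2.000,8.471)
total: 14 segments, chained into 1 closed loop(s), length Σ = 12.061286

segments=14 loops=1 length=12.061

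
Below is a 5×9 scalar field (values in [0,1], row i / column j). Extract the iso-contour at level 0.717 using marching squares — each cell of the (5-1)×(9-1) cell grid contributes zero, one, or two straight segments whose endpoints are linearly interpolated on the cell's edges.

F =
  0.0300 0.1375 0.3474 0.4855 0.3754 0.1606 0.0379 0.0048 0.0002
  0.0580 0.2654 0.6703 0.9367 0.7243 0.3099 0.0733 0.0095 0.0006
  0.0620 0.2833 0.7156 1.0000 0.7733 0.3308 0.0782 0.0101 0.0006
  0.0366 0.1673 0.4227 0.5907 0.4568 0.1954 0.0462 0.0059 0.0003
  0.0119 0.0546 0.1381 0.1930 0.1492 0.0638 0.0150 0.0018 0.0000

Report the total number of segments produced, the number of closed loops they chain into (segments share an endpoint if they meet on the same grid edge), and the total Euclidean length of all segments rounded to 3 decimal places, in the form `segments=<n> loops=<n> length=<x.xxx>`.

cell (0,2): code 0100 → (0.513,3.000)–(1.000,2.175)
cell (0,3): code 1100 → (0.979,4.000)–(0.513,3.000)
cell (0,4): code 1000 → (1.000,4.018)–(0.979,4.000)
cell (1,2): code 0110 → (1.000,2.175)–(2.000,2.005)
cell (1,4): code 1001 → (2.000,4.127)–(1.000,4.018)
cell (2,2): code 0010 → (2.000,2.005)–(2.691,3.000)
cell (2,3): code 0011 → (2.691,3.000)–(2.178,4.000)
cell (2,4): code 0001 → (2.178,4.000)–(2.000,4.127)
total: 8 segments, chained into 1 closed loop(s), length Σ = 6.663287

segments=8 loops=1 length=6.663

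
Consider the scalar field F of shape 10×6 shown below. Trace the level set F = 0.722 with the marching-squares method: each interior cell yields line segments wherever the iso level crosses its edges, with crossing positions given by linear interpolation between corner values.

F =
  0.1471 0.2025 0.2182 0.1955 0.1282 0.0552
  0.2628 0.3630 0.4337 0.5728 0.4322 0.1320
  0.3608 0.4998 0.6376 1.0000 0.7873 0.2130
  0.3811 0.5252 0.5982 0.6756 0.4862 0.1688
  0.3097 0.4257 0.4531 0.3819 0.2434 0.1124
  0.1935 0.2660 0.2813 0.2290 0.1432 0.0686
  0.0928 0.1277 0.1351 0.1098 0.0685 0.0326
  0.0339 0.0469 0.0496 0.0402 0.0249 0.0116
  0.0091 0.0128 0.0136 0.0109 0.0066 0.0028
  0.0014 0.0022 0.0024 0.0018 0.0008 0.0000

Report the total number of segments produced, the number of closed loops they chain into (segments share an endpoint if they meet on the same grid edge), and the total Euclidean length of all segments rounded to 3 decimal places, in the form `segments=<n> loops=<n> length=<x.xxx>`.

segments=6 loops=1 length=4.908

cell (1,2): code 0100 → (1.349,3.000)–(2.000,2.233)
cell (1,3): code 1100 → (1.816,4.000)–(1.349,3.000)
cell (1,4): code 1000 → (2.000,4.114)–(1.816,4.000)
cell (2,2): code 0010 → (2.000,2.233)–(2.857,3.000)
cell (2,3): code 0011 → (2.857,3.000)–(2.217,4.000)
cell (2,4): code 0001 → (2.217,4.000)–(2.000,4.114)
total: 6 segments, chained into 1 closed loop(s), length Σ = 4.908101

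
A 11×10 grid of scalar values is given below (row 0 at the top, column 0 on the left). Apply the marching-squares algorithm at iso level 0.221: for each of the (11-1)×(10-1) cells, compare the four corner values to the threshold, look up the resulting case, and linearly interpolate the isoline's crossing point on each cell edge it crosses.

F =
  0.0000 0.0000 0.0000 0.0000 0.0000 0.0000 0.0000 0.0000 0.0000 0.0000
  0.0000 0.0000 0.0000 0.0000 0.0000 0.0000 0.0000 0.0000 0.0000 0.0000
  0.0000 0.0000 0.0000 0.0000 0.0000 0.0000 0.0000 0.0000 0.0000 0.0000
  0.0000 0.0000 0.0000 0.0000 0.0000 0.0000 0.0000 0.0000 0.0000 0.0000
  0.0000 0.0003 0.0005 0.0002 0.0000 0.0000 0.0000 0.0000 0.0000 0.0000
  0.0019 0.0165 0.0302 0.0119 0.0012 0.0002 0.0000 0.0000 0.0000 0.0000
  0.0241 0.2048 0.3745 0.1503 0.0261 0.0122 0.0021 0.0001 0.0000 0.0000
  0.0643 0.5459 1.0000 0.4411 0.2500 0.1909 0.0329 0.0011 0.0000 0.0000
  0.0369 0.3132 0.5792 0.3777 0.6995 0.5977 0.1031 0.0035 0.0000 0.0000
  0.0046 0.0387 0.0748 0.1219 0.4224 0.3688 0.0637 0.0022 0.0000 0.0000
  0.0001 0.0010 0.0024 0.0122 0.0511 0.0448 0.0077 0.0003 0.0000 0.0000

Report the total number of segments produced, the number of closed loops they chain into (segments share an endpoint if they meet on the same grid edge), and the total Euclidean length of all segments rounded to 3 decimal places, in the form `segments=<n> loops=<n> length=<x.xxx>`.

cell (5,1): code 0100 → (5.554,2.000)–(6.000,1.095)
cell (5,2): code 1000 → (6.000,2.685)–(5.554,2.000)
cell (6,0): code 0100 → (6.047,1.000)–(7.000,0.325)
cell (6,1): code 1110 → (6.000,1.095)–(6.047,1.000)
cell (6,2): code 1101 → (6.243,3.000)–(6.000,2.685)
cell (6,3): code 1100 → (6.870,4.000)–(6.243,3.000)
cell (6,4): code 1000 → (7.000,4.491)–(6.870,4.000)
cell (7,0): code 0110 → (7.000,0.325)–(8.000,0.666)
cell (7,4): code 1101 → (7.074,5.000)–(7.000,4.491)
cell (7,5): code 1000 → (8.000,5.762)–(7.074,5.000)
cell (8,0): code 0010 → (8.000,0.666)–(8.336,1.000)
cell (8,1): code 0011 → (8.336,1.000)–(8.710,2.000)
cell (8,2): code 0011 → (8.710,2.000)–(8.613,3.000)
cell (8,3): code 0111 → (8.613,3.000)–(9.000,3.330)
cell (8,5): code 1001 → (9.000,5.484)–(8.000,5.762)
cell (9,3): code 0010 → (9.000,3.330)–(9.542,4.000)
cell (9,4): code 0011 → (9.542,4.000)–(9.456,5.000)
cell (9,5): code 0001 → (9.456,5.000)–(9.000,5.484)
total: 18 segments, chained into 1 closed loop(s), length Σ = 14.579402

segments=18 loops=1 length=14.579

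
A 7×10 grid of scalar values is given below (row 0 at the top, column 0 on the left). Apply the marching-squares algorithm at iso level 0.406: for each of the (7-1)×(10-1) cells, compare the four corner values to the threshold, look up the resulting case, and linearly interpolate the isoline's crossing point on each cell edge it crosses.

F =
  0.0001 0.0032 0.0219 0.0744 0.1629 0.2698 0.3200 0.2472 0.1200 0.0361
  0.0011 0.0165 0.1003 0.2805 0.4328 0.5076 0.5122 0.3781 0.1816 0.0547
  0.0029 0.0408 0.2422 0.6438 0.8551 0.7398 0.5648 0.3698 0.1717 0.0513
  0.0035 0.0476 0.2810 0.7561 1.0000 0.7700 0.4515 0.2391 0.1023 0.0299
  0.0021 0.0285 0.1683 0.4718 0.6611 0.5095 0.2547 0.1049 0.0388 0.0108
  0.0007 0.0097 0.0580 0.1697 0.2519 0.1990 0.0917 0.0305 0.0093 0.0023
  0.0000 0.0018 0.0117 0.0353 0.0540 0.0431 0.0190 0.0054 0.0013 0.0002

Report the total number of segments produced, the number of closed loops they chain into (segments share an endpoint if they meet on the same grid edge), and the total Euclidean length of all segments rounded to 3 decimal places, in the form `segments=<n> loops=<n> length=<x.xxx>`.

cell (0,3): code 0100 → (0.901,4.000)–(1.000,3.824)
cell (0,4): code 1100 → (0.573,5.000)–(0.901,4.000)
cell (0,5): code 1100 → (0.447,6.000)–(0.573,5.000)
cell (0,6): code 1000 → (1.000,6.792)–(0.447,6.000)
cell (1,2): code 0100 → (1.345,3.000)–(2.000,2.408)
cell (1,3): code 1110 → (1.000,3.824)–(1.345,3.000)
cell (1,6): code 1001 → (2.000,6.814)–(1.000,6.792)
cell (2,2): code 0110 → (2.000,2.408)–(3.000,2.263)
cell (2,6): code 1001 → (3.000,6.214)–(2.000,6.814)
cell (3,2): code 0110 → (3.000,2.263)–(4.000,2.783)
cell (3,5): code 1011 → (4.000,5.406)–(3.231,6.000)
cell (3,6): code 0001 → (3.231,6.000)–(3.000,6.214)
cell (4,2): code 0010 → (4.000,2.783)–(4.218,3.000)
cell (4,3): code 0011 → (4.218,3.000)–(4.623,4.000)
cell (4,4): code 0011 → (4.623,4.000)–(4.333,5.000)
cell (4,5): code 0001 → (4.333,5.000)–(4.000,5.406)
total: 16 segments, chained into 1 closed loop(s), length Σ = 13.547920

segments=16 loops=1 length=13.548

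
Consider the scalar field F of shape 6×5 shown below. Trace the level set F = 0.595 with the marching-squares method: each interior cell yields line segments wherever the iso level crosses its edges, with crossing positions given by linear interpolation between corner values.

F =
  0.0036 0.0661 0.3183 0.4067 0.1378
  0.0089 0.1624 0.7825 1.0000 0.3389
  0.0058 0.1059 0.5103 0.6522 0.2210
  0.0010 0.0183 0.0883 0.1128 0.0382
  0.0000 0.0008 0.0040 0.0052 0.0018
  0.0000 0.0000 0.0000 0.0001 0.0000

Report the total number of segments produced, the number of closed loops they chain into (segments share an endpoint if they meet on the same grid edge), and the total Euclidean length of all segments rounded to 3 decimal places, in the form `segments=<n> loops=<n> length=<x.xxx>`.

segments=8 loops=1 length=5.581

cell (0,1): code 0100 → (0.596,2.000)–(1.000,1.698)
cell (0,2): code 1100 → (0.317,3.000)–(0.596,2.000)
cell (0,3): code 1000 → (1.000,3.613)–(0.317,3.000)
cell (1,1): code 0010 → (1.000,1.698)–(1.689,2.000)
cell (1,2): code 0111 → (1.689,2.000)–(2.000,2.597)
cell (1,3): code 1001 → (2.000,3.133)–(1.000,3.613)
cell (2,2): code 0010 → (2.000,2.597)–(2.106,3.000)
cell (2,3): code 0001 → (2.106,3.000)–(2.000,3.133)
total: 8 segments, chained into 1 closed loop(s), length Σ = 5.581154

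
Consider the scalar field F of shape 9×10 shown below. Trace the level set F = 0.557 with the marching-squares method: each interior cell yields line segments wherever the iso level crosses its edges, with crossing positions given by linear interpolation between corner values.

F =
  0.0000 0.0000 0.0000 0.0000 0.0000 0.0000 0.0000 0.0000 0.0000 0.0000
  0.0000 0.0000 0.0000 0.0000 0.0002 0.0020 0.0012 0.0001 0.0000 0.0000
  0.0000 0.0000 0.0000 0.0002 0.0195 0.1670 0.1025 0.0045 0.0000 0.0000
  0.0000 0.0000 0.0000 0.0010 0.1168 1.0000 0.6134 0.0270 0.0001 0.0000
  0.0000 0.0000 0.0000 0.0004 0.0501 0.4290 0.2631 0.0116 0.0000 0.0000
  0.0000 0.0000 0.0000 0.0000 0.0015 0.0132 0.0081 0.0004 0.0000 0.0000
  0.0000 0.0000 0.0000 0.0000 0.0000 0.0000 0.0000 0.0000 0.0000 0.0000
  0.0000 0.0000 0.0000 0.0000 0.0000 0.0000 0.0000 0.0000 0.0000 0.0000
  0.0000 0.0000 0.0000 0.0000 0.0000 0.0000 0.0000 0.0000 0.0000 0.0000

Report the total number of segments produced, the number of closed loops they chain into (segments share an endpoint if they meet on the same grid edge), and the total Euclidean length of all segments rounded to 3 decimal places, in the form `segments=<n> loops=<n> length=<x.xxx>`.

segments=6 loops=1 length=4.248

cell (2,4): code 0100 → (2.468,5.000)–(3.000,4.498)
cell (2,5): code 1100 → (2.890,6.000)–(2.468,5.000)
cell (2,6): code 1000 → (3.000,6.096)–(2.890,6.000)
cell (3,4): code 0010 → (3.000,4.498)–(3.776,5.000)
cell (3,5): code 0011 → (3.776,5.000)–(3.161,6.000)
cell (3,6): code 0001 → (3.161,6.000)–(3.000,6.096)
total: 6 segments, chained into 1 closed loop(s), length Σ = 4.247905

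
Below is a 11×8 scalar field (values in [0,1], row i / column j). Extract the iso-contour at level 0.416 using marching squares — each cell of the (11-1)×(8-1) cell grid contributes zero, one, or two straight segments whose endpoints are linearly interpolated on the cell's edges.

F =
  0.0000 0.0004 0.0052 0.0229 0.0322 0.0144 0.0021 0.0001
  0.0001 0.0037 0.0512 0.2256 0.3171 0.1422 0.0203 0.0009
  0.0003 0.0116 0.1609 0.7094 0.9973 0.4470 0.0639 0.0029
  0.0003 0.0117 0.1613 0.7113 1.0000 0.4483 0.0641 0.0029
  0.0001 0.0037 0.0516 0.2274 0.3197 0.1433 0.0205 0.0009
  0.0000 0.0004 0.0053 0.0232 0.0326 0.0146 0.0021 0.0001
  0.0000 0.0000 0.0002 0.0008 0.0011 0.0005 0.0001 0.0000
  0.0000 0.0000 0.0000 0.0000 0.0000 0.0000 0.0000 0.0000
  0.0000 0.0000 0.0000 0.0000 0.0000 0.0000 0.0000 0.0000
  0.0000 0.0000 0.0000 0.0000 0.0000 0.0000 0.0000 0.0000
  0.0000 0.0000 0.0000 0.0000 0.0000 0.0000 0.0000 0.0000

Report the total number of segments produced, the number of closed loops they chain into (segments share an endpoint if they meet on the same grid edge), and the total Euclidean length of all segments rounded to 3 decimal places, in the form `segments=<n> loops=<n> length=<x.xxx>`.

cell (1,2): code 0100 → (1.394,3.000)–(2.000,2.465)
cell (1,3): code 1100 → (1.145,4.000)–(1.394,3.000)
cell (1,4): code 1100 → (1.898,5.000)–(1.145,4.000)
cell (1,5): code 1000 → (2.000,5.081)–(1.898,5.000)
cell (2,2): code 0110 → (2.000,2.465)–(3.000,2.463)
cell (2,5): code 1001 → (3.000,5.084)–(2.000,5.081)
cell (3,2): code 0010 → (3.000,2.463)–(3.610,3.000)
cell (3,3): code 0011 → (3.610,3.000)–(3.858,4.000)
cell (3,4): code 0011 → (3.858,4.000)–(3.106,5.000)
cell (3,5): code 0001 → (3.106,5.000)–(3.000,5.084)
total: 10 segments, chained into 1 closed loop(s), length Σ = 8.450597

segments=10 loops=1 length=8.451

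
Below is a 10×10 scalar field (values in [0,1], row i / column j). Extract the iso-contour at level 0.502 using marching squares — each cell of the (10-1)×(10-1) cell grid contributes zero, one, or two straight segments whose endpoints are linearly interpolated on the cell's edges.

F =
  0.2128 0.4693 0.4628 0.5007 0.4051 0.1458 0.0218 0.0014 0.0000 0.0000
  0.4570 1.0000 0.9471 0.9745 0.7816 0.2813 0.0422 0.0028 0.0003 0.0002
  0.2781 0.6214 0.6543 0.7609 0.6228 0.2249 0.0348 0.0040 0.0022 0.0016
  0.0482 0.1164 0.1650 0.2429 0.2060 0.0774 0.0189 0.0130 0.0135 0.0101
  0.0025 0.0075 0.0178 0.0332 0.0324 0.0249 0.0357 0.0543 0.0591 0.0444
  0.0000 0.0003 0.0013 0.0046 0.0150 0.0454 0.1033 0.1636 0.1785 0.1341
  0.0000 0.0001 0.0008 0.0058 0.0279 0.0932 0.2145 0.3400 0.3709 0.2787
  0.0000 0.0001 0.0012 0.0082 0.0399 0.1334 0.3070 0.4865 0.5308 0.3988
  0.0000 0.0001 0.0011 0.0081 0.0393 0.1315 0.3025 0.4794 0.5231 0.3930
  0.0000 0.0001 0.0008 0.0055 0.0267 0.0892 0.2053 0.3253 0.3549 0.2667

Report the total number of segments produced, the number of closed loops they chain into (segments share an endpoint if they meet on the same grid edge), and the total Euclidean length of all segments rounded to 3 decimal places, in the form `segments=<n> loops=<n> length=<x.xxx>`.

segments=18 loops=2 length=15.019

cell (0,0): code 0100 → (0.062,1.000)–(1.000,0.083)
cell (0,1): code 1100 → (0.081,2.000)–(0.062,1.000)
cell (0,2): code 1100 → (0.003,3.000)–(0.081,2.000)
cell (0,3): code 1100 → (0.257,4.000)–(0.003,3.000)
cell (0,4): code 1000 → (1.000,4.559)–(0.257,4.000)
cell (1,0): code 0110 → (1.000,0.083)–(2.000,0.652)
cell (1,4): code 1001 → (2.000,4.304)–(1.000,4.559)
cell (2,0): code 0010 → (2.000,0.652)–(2.236,1.000)
cell (2,1): code 0011 → (2.236,1.000)–(2.311,2.000)
cell (2,2): code 0011 → (2.311,2.000)–(2.500,3.000)
cell (2,3): code 0011 → (2.500,3.000)–(2.290,4.000)
cell (2,4): code 0001 → (2.290,4.000)–(2.000,4.304)
cell (6,7): code 0100 → (6.820,8.000)–(7.000,7.350)
cell (6,8): code 1000 → (7.000,8.218)–(6.820,8.000)
cell (7,7): code 0110 → (7.000,7.350)–(8.000,7.517)
cell (7,8): code 1001 → (8.000,8.162)–(7.000,8.218)
cell (8,7): code 0010 → (8.000,7.517)–(8.125,8.000)
cell (8,8): code 0001 → (8.125,8.000)–(8.000,8.162)
total: 18 segments, chained into 2 closed loop(s), length Σ = 15.018869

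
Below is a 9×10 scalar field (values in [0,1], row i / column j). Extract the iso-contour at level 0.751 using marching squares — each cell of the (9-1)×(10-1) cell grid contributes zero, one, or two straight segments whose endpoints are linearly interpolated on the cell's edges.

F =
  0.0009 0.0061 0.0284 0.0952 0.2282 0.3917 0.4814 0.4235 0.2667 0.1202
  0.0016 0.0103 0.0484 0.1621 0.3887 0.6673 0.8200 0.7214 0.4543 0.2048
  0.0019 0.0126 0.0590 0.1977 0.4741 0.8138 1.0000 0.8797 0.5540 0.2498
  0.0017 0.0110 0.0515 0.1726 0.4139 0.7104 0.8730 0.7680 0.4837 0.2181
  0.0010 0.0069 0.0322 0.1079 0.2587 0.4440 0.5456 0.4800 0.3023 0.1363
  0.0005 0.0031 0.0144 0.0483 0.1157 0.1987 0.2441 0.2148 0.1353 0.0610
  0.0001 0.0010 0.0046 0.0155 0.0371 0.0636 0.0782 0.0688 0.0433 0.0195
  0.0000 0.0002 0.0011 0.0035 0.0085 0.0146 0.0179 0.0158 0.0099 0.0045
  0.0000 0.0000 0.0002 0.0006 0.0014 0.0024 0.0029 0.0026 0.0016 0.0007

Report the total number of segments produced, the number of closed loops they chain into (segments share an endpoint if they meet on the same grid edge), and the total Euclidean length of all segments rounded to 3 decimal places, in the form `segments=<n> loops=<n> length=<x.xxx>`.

cell (0,5): code 0100 → (0.796,6.000)–(1.000,5.548)
cell (0,6): code 1000 → (1.000,6.700)–(0.796,6.000)
cell (1,4): code 0100 → (1.571,5.000)–(2.000,4.815)
cell (1,5): code 1110 → (1.000,5.548)–(1.571,5.000)
cell (1,6): code 1101 → (1.187,7.000)–(1.000,6.700)
cell (1,7): code 1000 → (2.000,7.395)–(1.187,7.000)
cell (2,4): code 0010 → (2.000,4.815)–(2.607,5.000)
cell (2,5): code 0111 → (2.607,5.000)–(3.000,5.250)
cell (2,7): code 1001 → (3.000,7.060)–(2.000,7.395)
cell (3,5): code 0010 → (3.000,5.250)–(3.373,6.000)
cell (3,6): code 0011 → (3.373,6.000)–(3.059,7.000)
cell (3,7): code 0001 → (3.059,7.000)–(3.000,7.060)
total: 12 segments, chained into 1 closed loop(s), length Σ = 7.865470

segments=12 loops=1 length=7.865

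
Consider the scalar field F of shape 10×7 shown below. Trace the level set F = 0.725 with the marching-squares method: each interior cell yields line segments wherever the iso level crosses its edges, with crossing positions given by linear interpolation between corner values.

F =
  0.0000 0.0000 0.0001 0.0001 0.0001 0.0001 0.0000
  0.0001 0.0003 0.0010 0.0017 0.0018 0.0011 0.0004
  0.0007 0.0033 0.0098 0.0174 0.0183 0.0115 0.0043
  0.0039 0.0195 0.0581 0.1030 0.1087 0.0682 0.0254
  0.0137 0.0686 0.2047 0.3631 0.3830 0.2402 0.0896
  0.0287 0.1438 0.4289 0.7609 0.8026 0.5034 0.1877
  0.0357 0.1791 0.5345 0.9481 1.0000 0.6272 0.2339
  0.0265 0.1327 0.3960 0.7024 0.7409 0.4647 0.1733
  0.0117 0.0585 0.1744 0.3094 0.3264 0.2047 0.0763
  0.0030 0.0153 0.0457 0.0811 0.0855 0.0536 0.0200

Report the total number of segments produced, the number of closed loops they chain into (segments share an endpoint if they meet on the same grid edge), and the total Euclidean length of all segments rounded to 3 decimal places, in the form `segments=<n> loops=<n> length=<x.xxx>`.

segments=10 loops=1 length=7.005

cell (4,2): code 0100 → (4.910,3.000)–(5.000,2.892)
cell (4,3): code 1100 → (4.815,4.000)–(4.910,3.000)
cell (4,4): code 1000 → (5.000,4.259)–(4.815,4.000)
cell (5,2): code 0110 → (5.000,2.892)–(6.000,2.461)
cell (5,4): code 1001 → (6.000,4.738)–(5.000,4.259)
cell (6,2): code 0010 → (6.000,2.461)–(6.908,3.000)
cell (6,3): code 0111 → (6.908,3.000)–(7.000,3.587)
cell (6,4): code 1001 → (7.000,4.058)–(6.000,4.738)
cell (7,3): code 0010 → (7.000,3.587)–(7.038,4.000)
cell (7,4): code 0001 → (7.038,4.000)–(7.000,4.058)
total: 10 segments, chained into 1 closed loop(s), length Σ = 7.005017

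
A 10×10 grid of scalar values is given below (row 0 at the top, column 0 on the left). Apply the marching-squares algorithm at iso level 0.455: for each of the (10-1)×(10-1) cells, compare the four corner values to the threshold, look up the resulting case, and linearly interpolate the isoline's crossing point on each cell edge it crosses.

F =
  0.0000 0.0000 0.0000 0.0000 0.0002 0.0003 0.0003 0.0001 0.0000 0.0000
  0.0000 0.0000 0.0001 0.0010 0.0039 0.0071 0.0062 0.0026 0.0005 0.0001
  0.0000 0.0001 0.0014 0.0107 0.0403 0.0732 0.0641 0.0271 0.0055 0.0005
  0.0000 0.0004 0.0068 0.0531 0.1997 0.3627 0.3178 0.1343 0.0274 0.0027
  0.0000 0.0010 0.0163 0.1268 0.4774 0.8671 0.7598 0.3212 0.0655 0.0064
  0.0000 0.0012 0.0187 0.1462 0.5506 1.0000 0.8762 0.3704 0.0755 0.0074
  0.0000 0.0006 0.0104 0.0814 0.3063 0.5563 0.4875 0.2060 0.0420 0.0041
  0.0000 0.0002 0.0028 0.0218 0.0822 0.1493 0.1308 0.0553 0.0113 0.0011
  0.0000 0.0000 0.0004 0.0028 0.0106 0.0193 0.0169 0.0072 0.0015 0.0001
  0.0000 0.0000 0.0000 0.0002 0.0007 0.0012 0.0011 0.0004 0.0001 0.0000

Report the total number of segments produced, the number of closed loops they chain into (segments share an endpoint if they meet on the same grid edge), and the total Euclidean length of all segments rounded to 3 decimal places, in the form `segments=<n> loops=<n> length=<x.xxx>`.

cell (3,3): code 0100 → (3.919,4.000)–(4.000,3.936)
cell (3,4): code 1100 → (3.183,5.000)–(3.919,4.000)
cell (3,5): code 1100 → (3.310,6.000)–(3.183,5.000)
cell (3,6): code 1000 → (4.000,6.695)–(3.310,6.000)
cell (4,3): code 0110 → (4.000,3.936)–(5.000,3.764)
cell (4,6): code 1001 → (5.000,6.833)–(4.000,6.695)
cell (5,3): code 0010 → (5.000,3.764)–(5.391,4.000)
cell (5,4): code 0111 → (5.391,4.000)–(6.000,4.595)
cell (5,6): code 1001 → (6.000,6.115)–(5.000,6.833)
cell (6,4): code 0010 → (6.000,4.595)–(6.249,5.000)
cell (6,5): code 0011 → (6.249,5.000)–(6.091,6.000)
cell (6,6): code 0001 → (6.091,6.000)–(6.000,6.115)
total: 12 segments, chained into 1 closed loop(s), length Σ = 9.529943

segments=12 loops=1 length=9.530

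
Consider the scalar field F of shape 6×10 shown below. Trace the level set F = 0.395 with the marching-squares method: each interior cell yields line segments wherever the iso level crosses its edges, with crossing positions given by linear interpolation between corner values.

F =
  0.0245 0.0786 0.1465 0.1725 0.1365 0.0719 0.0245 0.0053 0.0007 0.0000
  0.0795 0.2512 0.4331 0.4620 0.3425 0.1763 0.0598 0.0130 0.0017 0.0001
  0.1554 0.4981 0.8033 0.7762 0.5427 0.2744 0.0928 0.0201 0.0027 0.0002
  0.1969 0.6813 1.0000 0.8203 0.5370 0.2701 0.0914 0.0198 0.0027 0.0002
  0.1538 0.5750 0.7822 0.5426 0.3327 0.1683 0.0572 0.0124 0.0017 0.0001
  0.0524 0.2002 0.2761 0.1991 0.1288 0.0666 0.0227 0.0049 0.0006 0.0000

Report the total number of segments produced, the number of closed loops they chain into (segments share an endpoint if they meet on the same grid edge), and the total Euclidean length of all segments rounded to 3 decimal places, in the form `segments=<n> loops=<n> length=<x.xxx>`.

segments=16 loops=1 length=12.705

cell (0,1): code 0100 → (0.867,2.000)–(1.000,1.791)
cell (0,2): code 1100 → (0.769,3.000)–(0.867,2.000)
cell (0,3): code 1000 → (1.000,3.561)–(0.769,3.000)
cell (1,0): code 0100 → (1.582,1.000)–(2.000,0.699)
cell (1,1): code 1110 → (1.000,1.791)–(1.582,1.000)
cell (1,3): code 1101 → (1.262,4.000)–(1.000,3.561)
cell (1,4): code 1000 → (2.000,4.551)–(1.262,4.000)
cell (2,0): code 0110 → (2.000,0.699)–(3.000,0.409)
cell (2,4): code 1001 → (3.000,4.532)–(2.000,4.551)
cell (3,0): code 0110 → (3.000,0.409)–(4.000,0.573)
cell (3,3): code 1011 → (4.000,3.703)–(3.695,4.000)
cell (3,4): code 0001 → (3.695,4.000)–(3.000,4.532)
cell (4,0): code 0010 → (4.000,0.573)–(4.480,1.000)
cell (4,1): code 0011 → (4.480,1.000)–(4.765,2.000)
cell (4,2): code 0011 → (4.765,2.000)–(4.430,3.000)
cell (4,3): code 0001 → (4.430,3.000)–(4.000,3.703)
total: 16 segments, chained into 1 closed loop(s), length Σ = 12.705265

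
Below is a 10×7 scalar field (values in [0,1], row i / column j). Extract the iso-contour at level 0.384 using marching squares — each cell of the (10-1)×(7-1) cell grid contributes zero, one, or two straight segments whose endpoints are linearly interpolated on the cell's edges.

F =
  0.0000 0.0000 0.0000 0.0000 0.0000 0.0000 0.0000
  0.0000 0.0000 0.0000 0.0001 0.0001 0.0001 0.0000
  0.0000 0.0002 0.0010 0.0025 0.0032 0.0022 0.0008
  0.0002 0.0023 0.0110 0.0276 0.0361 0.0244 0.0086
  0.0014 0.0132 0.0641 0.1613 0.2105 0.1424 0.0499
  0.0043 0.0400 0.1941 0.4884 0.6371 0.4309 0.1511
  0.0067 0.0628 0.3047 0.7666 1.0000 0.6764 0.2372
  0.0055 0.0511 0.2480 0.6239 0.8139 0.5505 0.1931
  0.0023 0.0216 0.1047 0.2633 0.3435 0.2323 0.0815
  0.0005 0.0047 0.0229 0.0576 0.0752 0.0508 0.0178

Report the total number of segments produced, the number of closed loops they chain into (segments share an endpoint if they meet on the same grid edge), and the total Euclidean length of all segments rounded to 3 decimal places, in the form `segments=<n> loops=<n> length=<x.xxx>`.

segments=12 loops=1 length=10.824

cell (4,2): code 0100 → (4.681,3.000)–(5.000,2.645)
cell (4,3): code 1100 → (4.407,4.000)–(4.681,3.000)
cell (4,4): code 1100 → (4.837,5.000)–(4.407,4.000)
cell (4,5): code 1000 → (5.000,5.168)–(4.837,5.000)
cell (5,2): code 0110 → (5.000,2.645)–(6.000,2.172)
cell (5,5): code 1001 → (6.000,5.666)–(5.000,5.168)
cell (6,2): code 0110 → (6.000,2.172)–(7.000,2.362)
cell (6,5): code 1001 → (7.000,5.466)–(6.000,5.666)
cell (7,2): code 0010 → (7.000,2.362)–(7.665,3.000)
cell (7,3): code 0011 → (7.665,3.000)–(7.914,4.000)
cell (7,4): code 0011 → (7.914,4.000)–(7.523,5.000)
cell (7,5): code 0001 → (7.523,5.000)–(7.000,5.466)
total: 12 segments, chained into 1 closed loop(s), length Σ = 10.824298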